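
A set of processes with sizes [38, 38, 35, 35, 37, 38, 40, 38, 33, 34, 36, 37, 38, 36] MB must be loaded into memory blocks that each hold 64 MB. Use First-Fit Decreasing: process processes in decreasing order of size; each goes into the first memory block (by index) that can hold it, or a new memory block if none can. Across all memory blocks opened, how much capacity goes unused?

383

Sorted descending: 40, 38, 38, 38, 38, 38, 37, 37, 36, 36, 35, 35, 34, 33.
Put 40 MB in memory block 1; 24 MB remain.
Put 38 MB in memory block 2; 26 MB remain.
Put 38 MB in memory block 3; 26 MB remain.
Put 38 MB in memory block 4; 26 MB remain.
Put 38 MB in memory block 5; 26 MB remain.
Put 38 MB in memory block 6; 26 MB remain.
Put 37 MB in memory block 7; 27 MB remain.
Put 37 MB in memory block 8; 27 MB remain.
Put 36 MB in memory block 9; 28 MB remain.
Put 36 MB in memory block 10; 28 MB remain.
Put 35 MB in memory block 11; 29 MB remain.
Put 35 MB in memory block 12; 29 MB remain.
Put 34 MB in memory block 13; 30 MB remain.
Put 33 MB in memory block 14; 31 MB remain.
14 memory blocks × 64 MB = 896 MB; used 513 MB; unused 383 MB.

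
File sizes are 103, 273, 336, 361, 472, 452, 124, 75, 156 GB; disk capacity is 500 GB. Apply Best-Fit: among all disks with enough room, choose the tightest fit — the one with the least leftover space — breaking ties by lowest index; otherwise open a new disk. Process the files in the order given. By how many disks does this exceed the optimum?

Best-Fit: [103,273,124] [336,156] [361,75] [472] [452] → 5 disks.
Total size 2352 GB; any packing needs at least ⌈2352/500⌉ = 5 disks.
So 5 is already optimal.

0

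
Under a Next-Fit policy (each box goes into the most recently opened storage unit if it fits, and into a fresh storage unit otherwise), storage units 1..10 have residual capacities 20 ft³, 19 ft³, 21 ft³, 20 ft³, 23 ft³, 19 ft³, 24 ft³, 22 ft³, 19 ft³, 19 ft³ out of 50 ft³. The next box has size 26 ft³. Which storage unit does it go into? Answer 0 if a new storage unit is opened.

Next-Fit only looks at storage unit 10, which has 19 ft³ free.
26 ft³ does not fit, so a new storage unit is opened.

0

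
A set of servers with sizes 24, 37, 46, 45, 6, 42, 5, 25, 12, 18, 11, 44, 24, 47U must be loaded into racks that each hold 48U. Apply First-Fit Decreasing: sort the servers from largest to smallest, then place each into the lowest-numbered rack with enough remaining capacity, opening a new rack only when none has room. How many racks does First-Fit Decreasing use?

Sorted descending: 47, 46, 45, 44, 42, 37, 25, 24, 24, 18, 12, 11, 6, 5.
rack 1: place 47U, 1U left
rack 2: place 46U, 2U left
rack 3: place 45U, 3U left
rack 4: place 44U, 4U left
rack 5: place 42U, 6U left
rack 6: place 37U, 11U left
rack 7: place 25U, 23U left
rack 8: place 24U, 24U left
rack 8: place 24U, 0U left
rack 7: place 18U, 5U left
rack 9: place 12U, 36U left
rack 6: place 11U, 0U left
rack 5: place 6U, 0U left
rack 7: place 5U, 0U left
Final racks: [47] [46] [45] [44] [42,6] [37,11] [25,18,5] [24,24] [12].

9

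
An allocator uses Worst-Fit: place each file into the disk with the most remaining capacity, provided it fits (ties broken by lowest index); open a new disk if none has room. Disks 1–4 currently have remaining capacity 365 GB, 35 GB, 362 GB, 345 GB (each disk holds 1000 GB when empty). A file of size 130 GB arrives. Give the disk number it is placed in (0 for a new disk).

Disks with room: disk 1 (365 GB), disk 3 (362 GB), disk 4 (345 GB).
Most room is disk 1 with 365 GB free.

1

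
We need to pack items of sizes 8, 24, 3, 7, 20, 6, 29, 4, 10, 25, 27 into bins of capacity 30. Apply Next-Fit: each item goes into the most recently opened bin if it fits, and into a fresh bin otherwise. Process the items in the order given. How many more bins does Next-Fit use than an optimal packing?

2

Next-Fit: [8] [24,3] [7,20] [6] [29] [4,10] [25] [27] → 8 bins.
Total size 163; any packing needs at least ⌈163/30⌉ = 6 bins.
An optimal packing achieves that bound: [29] [27,3] [25,4] [24,6] [20,10] [8,7] → 6 bins.
Excess: 8 − 6 = 2.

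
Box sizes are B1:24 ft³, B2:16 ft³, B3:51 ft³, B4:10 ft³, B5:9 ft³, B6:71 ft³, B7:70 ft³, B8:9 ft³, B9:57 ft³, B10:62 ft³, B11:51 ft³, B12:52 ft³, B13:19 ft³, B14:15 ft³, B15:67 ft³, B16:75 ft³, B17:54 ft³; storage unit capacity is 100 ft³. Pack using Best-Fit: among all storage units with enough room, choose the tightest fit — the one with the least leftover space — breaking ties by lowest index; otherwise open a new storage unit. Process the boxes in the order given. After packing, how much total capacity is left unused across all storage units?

288

Put B1 (24 ft³) in storage unit 1; 76 ft³ remain.
Put B2 (16 ft³) in storage unit 1; 60 ft³ remain.
Put B3 (51 ft³) in storage unit 1; 9 ft³ remain.
Put B4 (10 ft³) in storage unit 2; 90 ft³ remain.
Put B5 (9 ft³) in storage unit 1; 0 ft³ remain.
Put B6 (71 ft³) in storage unit 2; 19 ft³ remain.
Put B7 (70 ft³) in storage unit 3; 30 ft³ remain.
Put B8 (9 ft³) in storage unit 2; 10 ft³ remain.
Put B9 (57 ft³) in storage unit 4; 43 ft³ remain.
Put B10 (62 ft³) in storage unit 5; 38 ft³ remain.
Put B11 (51 ft³) in storage unit 6; 49 ft³ remain.
Put B12 (52 ft³) in storage unit 7; 48 ft³ remain.
Put B13 (19 ft³) in storage unit 3; 11 ft³ remain.
Put B14 (15 ft³) in storage unit 5; 23 ft³ remain.
Put B15 (67 ft³) in storage unit 8; 33 ft³ remain.
Put B16 (75 ft³) in storage unit 9; 25 ft³ remain.
Put B17 (54 ft³) in storage unit 10; 46 ft³ remain.
10 storage units × 100 ft³ = 1000 ft³; used 712 ft³; unused 288 ft³.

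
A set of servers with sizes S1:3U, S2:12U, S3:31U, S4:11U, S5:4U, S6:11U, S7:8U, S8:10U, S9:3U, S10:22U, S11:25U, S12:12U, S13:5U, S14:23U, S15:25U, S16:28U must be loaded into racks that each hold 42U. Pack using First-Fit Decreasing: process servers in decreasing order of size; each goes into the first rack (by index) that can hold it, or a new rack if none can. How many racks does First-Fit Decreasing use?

Sorted descending: 31, 28, 25, 25, 23, 22, 12, 12, 11, 11, 10, 8, 5, 4, 3, 3.
rack 1: place 31U, 11U left
rack 2: place 28U, 14U left
rack 3: place 25U, 17U left
rack 4: place 25U, 17U left
rack 5: place 23U, 19U left
rack 6: place 22U, 20U left
rack 2: place 12U, 2U left
rack 3: place 12U, 5U left
rack 1: place 11U, 0U left
rack 4: place 11U, 6U left
rack 5: place 10U, 9U left
rack 5: place 8U, 1U left
rack 3: place 5U, 0U left
rack 4: place 4U, 2U left
rack 6: place 3U, 17U left
rack 6: place 3U, 14U left

6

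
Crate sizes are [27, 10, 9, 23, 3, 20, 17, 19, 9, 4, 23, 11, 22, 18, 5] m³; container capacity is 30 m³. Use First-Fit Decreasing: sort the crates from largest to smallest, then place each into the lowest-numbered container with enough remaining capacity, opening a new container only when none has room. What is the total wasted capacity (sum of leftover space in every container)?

Sorted descending: 27, 23, 23, 22, 20, 19, 18, 17, 11, 10, 9, 9, 5, 4, 3.
27 m³ → container 1 (remaining 3 m³)
23 m³ → container 2 (remaining 7 m³)
23 m³ → container 3 (remaining 7 m³)
22 m³ → container 4 (remaining 8 m³)
20 m³ → container 5 (remaining 10 m³)
19 m³ → container 6 (remaining 11 m³)
18 m³ → container 7 (remaining 12 m³)
17 m³ → container 8 (remaining 13 m³)
11 m³ → container 6 (remaining 0 m³)
10 m³ → container 5 (remaining 0 m³)
9 m³ → container 7 (remaining 3 m³)
9 m³ → container 8 (remaining 4 m³)
5 m³ → container 2 (remaining 2 m³)
4 m³ → container 3 (remaining 3 m³)
3 m³ → container 1 (remaining 0 m³)
8 containers × 30 m³ = 240 m³; used 220 m³; unused 20 m³.

20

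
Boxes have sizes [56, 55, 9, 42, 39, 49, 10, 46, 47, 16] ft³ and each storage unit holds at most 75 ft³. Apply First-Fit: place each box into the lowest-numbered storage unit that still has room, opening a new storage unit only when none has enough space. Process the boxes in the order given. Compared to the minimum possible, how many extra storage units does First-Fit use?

0

First-Fit: [56,9,10] [55,16] [42] [39] [49] [46] [47] → 7 storage units.
7 boxes exceed 37.5 ft³ (half the capacity), and no two of those can share a storage unit, so at least 7 storage units are needed.
So 7 is already optimal.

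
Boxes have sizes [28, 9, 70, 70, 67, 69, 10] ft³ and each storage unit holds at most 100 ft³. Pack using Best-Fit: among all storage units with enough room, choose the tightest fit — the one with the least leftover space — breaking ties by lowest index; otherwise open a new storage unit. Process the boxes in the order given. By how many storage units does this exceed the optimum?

Best-Fit: [28,9] [70,10] [70] [67] [69] → 5 storage units.
Total size 323 ft³; any packing needs at least ⌈323/100⌉ = 4 storage units.
An optimal packing achieves that bound: [70,28] [70,10,9] [69] [67] → 4 storage units.
Excess: 5 − 4 = 1.

1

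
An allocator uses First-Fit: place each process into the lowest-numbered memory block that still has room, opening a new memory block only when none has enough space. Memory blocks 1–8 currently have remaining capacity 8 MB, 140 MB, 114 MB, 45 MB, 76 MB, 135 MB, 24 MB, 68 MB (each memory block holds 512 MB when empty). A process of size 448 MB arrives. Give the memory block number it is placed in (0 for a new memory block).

No memory block has ≥ 448 MB free, so a new memory block is opened.

0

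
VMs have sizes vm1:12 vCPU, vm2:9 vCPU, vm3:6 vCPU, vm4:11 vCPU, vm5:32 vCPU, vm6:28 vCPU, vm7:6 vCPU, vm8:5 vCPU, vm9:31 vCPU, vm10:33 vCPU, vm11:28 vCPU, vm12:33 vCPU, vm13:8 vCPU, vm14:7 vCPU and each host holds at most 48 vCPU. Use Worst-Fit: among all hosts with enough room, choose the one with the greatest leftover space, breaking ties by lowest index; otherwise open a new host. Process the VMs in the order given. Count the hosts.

7 hosts

host 1: place vm1 (12 vCPU), 36 vCPU left
host 1: place vm2 (9 vCPU), 27 vCPU left
host 1: place vm3 (6 vCPU), 21 vCPU left
host 1: place vm4 (11 vCPU), 10 vCPU left
host 2: place vm5 (32 vCPU), 16 vCPU left
host 3: place vm6 (28 vCPU), 20 vCPU left
host 3: place vm7 (6 vCPU), 14 vCPU left
host 2: place vm8 (5 vCPU), 11 vCPU left
host 4: place vm9 (31 vCPU), 17 vCPU left
host 5: place vm10 (33 vCPU), 15 vCPU left
host 6: place vm11 (28 vCPU), 20 vCPU left
host 7: place vm12 (33 vCPU), 15 vCPU left
host 6: place vm13 (8 vCPU), 12 vCPU left
host 4: place vm14 (7 vCPU), 10 vCPU left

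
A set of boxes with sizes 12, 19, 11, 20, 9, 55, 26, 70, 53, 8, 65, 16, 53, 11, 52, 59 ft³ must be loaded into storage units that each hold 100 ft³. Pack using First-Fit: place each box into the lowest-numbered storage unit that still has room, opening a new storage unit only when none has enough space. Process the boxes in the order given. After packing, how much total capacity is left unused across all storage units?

storage unit 1: place 12 ft³, 88 ft³ left
storage unit 1: place 19 ft³, 69 ft³ left
storage unit 1: place 11 ft³, 58 ft³ left
storage unit 1: place 20 ft³, 38 ft³ left
storage unit 1: place 9 ft³, 29 ft³ left
storage unit 2: place 55 ft³, 45 ft³ left
storage unit 1: place 26 ft³, 3 ft³ left
storage unit 3: place 70 ft³, 30 ft³ left
storage unit 4: place 53 ft³, 47 ft³ left
storage unit 2: place 8 ft³, 37 ft³ left
storage unit 5: place 65 ft³, 35 ft³ left
storage unit 2: place 16 ft³, 21 ft³ left
storage unit 6: place 53 ft³, 47 ft³ left
storage unit 2: place 11 ft³, 10 ft³ left
storage unit 7: place 52 ft³, 48 ft³ left
storage unit 8: place 59 ft³, 41 ft³ left
8 storage units × 100 ft³ = 800 ft³; used 539 ft³; unused 261 ft³.

261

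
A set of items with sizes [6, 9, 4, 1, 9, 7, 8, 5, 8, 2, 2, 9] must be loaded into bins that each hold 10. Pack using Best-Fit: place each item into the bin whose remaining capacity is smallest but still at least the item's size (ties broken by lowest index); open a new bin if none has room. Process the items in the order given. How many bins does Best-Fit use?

8

6 → bin 1 (remaining 4)
9 → bin 2 (remaining 1)
4 → bin 1 (remaining 0)
1 → bin 2 (remaining 0)
9 → bin 3 (remaining 1)
7 → bin 4 (remaining 3)
8 → bin 5 (remaining 2)
5 → bin 6 (remaining 5)
8 → bin 7 (remaining 2)
2 → bin 5 (remaining 0)
2 → bin 7 (remaining 0)
9 → bin 8 (remaining 1)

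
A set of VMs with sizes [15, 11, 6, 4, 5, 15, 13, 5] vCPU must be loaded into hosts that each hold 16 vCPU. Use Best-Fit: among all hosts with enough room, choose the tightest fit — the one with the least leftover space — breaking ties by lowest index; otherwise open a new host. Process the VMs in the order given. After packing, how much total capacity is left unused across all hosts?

15 vCPU → host 1 (remaining 1 vCPU)
11 vCPU → host 2 (remaining 5 vCPU)
6 vCPU → host 3 (remaining 10 vCPU)
4 vCPU → host 2 (remaining 1 vCPU)
5 vCPU → host 3 (remaining 5 vCPU)
15 vCPU → host 4 (remaining 1 vCPU)
13 vCPU → host 5 (remaining 3 vCPU)
5 vCPU → host 3 (remaining 0 vCPU)
5 hosts × 16 vCPU = 80 vCPU; used 74 vCPU; unused 6 vCPU.

6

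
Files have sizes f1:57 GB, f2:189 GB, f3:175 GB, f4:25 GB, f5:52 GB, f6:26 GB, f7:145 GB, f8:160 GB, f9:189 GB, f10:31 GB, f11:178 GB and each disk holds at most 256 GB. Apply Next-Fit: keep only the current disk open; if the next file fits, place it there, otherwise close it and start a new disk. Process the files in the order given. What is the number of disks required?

6

disk 1: place f1 (57 GB), 199 GB left
disk 1: place f2 (189 GB), 10 GB left
disk 2: place f3 (175 GB), 81 GB left
disk 2: place f4 (25 GB), 56 GB left
disk 2: place f5 (52 GB), 4 GB left
disk 3: place f6 (26 GB), 230 GB left
disk 3: place f7 (145 GB), 85 GB left
disk 4: place f8 (160 GB), 96 GB left
disk 5: place f9 (189 GB), 67 GB left
disk 5: place f10 (31 GB), 36 GB left
disk 6: place f11 (178 GB), 78 GB left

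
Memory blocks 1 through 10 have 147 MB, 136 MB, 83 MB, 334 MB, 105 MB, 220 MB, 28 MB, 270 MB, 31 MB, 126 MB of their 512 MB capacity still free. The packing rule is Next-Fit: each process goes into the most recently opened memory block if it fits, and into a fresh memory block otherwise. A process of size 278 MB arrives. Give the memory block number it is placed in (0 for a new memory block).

Next-Fit only looks at memory block 10, which has 126 MB free.
278 MB does not fit, so a new memory block is opened.

0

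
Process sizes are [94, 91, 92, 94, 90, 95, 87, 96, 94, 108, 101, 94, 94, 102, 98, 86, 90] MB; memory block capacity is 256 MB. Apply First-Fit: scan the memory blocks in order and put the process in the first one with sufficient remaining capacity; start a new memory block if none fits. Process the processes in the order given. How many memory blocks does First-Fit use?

9 memory blocks

memory block 1: place 94 MB, 162 MB left
memory block 1: place 91 MB, 71 MB left
memory block 2: place 92 MB, 164 MB left
memory block 2: place 94 MB, 70 MB left
memory block 3: place 90 MB, 166 MB left
memory block 3: place 95 MB, 71 MB left
memory block 4: place 87 MB, 169 MB left
memory block 4: place 96 MB, 73 MB left
memory block 5: place 94 MB, 162 MB left
memory block 5: place 108 MB, 54 MB left
memory block 6: place 101 MB, 155 MB left
memory block 6: place 94 MB, 61 MB left
memory block 7: place 94 MB, 162 MB left
memory block 7: place 102 MB, 60 MB left
memory block 8: place 98 MB, 158 MB left
memory block 8: place 86 MB, 72 MB left
memory block 9: place 90 MB, 166 MB left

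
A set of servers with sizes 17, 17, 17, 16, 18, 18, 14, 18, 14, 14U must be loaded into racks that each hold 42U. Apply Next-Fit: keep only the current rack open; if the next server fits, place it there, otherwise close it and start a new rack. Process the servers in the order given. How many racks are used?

rack 1: place 17U, 25U left
rack 1: place 17U, 8U left
rack 2: place 17U, 25U left
rack 2: place 16U, 9U left
rack 3: place 18U, 24U left
rack 3: place 18U, 6U left
rack 4: place 14U, 28U left
rack 4: place 18U, 10U left
rack 5: place 14U, 28U left
rack 5: place 14U, 14U left

5 racks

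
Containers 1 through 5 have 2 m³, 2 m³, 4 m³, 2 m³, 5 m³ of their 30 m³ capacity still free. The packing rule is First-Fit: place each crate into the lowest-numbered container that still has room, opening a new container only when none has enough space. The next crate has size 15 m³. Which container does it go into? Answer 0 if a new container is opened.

0

No container has ≥ 15 m³ free, so a new container is opened.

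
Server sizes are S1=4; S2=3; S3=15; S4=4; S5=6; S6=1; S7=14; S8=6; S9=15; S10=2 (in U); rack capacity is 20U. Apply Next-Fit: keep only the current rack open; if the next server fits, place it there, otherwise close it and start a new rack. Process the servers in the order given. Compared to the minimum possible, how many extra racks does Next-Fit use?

Next-Fit: [4,3] [15,4] [6,1] [14,6] [15,2] → 5 racks.
Total size 70U; any packing needs at least ⌈70/20⌉ = 4 racks.
An optimal packing achieves that bound: [15,4,1] [15,4] [14,6] [6,3,2] → 4 racks.
Excess: 5 − 4 = 1.

1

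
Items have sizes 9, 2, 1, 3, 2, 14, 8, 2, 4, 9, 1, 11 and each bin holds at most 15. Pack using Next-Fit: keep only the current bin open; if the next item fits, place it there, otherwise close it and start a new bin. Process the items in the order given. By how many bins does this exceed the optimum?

1

Next-Fit: [9,2,1,3] [2] [14] [8,2,4] [9,1] [11] → 6 bins.
Total size 66; any packing needs at least ⌈66/15⌉ = 5 bins.
An optimal packing achieves that bound: [14,1] [11,4] [9,3,2,1] [9,2,2] [8] → 5 bins.
Excess: 6 − 5 = 1.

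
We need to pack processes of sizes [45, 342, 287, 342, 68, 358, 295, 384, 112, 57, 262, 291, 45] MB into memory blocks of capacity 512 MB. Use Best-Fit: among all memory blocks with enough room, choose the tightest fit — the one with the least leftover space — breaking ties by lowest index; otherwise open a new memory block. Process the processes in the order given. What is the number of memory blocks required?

8

memory block 1: place 45 MB, 467 MB left
memory block 1: place 342 MB, 125 MB left
memory block 2: place 287 MB, 225 MB left
memory block 3: place 342 MB, 170 MB left
memory block 1: place 68 MB, 57 MB left
memory block 4: place 358 MB, 154 MB left
memory block 5: place 295 MB, 217 MB left
memory block 6: place 384 MB, 128 MB left
memory block 6: place 112 MB, 16 MB left
memory block 1: place 57 MB, 0 MB left
memory block 7: place 262 MB, 250 MB left
memory block 8: place 291 MB, 221 MB left
memory block 4: place 45 MB, 109 MB left
Final memory blocks: [45,342,68,57] [287] [342] [358,45] [295] [384,112] [262] [291].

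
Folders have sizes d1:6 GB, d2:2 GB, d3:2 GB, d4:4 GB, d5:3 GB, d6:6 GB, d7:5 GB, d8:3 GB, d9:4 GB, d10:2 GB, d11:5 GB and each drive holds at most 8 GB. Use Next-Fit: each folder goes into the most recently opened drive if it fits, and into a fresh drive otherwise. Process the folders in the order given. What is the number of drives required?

7

d1 (6 GB) → drive 1 (remaining 2 GB)
d2 (2 GB) → drive 1 (remaining 0 GB)
d3 (2 GB) → drive 2 (remaining 6 GB)
d4 (4 GB) → drive 2 (remaining 2 GB)
d5 (3 GB) → drive 3 (remaining 5 GB)
d6 (6 GB) → drive 4 (remaining 2 GB)
d7 (5 GB) → drive 5 (remaining 3 GB)
d8 (3 GB) → drive 5 (remaining 0 GB)
d9 (4 GB) → drive 6 (remaining 4 GB)
d10 (2 GB) → drive 6 (remaining 2 GB)
d11 (5 GB) → drive 7 (remaining 3 GB)
Final drives: [6,2] [2,4] [3] [6] [5,3] [4,2] [5].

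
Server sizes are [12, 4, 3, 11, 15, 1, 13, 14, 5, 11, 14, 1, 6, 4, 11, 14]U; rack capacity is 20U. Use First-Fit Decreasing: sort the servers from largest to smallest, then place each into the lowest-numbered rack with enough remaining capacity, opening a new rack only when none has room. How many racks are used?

9

Sorted descending: 15, 14, 14, 14, 13, 12, 11, 11, 11, 6, 5, 4, 4, 3, 1, 1.
15U → rack 1 (remaining 5U)
14U → rack 2 (remaining 6U)
14U → rack 3 (remaining 6U)
14U → rack 4 (remaining 6U)
13U → rack 5 (remaining 7U)
12U → rack 6 (remaining 8U)
11U → rack 7 (remaining 9U)
11U → rack 8 (remaining 9U)
11U → rack 9 (remaining 9U)
6U → rack 2 (remaining 0U)
5U → rack 1 (remaining 0U)
4U → rack 3 (remaining 2U)
4U → rack 4 (remaining 2U)
3U → rack 5 (remaining 4U)
1U → rack 3 (remaining 1U)
1U → rack 3 (remaining 0U)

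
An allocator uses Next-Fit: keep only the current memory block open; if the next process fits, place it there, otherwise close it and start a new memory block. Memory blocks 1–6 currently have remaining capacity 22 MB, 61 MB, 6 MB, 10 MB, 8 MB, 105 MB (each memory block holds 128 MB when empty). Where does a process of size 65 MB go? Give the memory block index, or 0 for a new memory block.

6

Next-Fit only looks at memory block 6, which has 105 MB free.
65 MB fits there.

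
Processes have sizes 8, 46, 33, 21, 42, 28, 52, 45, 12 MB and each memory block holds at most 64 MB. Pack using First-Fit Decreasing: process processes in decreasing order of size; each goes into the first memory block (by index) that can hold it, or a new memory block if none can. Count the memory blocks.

5 memory blocks

Sorted descending: 52, 46, 45, 42, 33, 28, 21, 12, 8.
Put 52 MB in memory block 1; 12 MB remain.
Put 46 MB in memory block 2; 18 MB remain.
Put 45 MB in memory block 3; 19 MB remain.
Put 42 MB in memory block 4; 22 MB remain.
Put 33 MB in memory block 5; 31 MB remain.
Put 28 MB in memory block 5; 3 MB remain.
Put 21 MB in memory block 4; 1 MB remain.
Put 12 MB in memory block 1; 0 MB remain.
Put 8 MB in memory block 2; 10 MB remain.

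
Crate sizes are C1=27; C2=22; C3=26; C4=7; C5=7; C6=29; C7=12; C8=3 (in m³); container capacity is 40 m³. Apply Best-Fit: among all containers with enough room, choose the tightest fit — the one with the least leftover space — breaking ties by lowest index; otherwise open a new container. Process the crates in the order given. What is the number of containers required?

C1 (27 m³) → container 1 (remaining 13 m³)
C2 (22 m³) → container 2 (remaining 18 m³)
C3 (26 m³) → container 3 (remaining 14 m³)
C4 (7 m³) → container 1 (remaining 6 m³)
C5 (7 m³) → container 3 (remaining 7 m³)
C6 (29 m³) → container 4 (remaining 11 m³)
C7 (12 m³) → container 2 (remaining 6 m³)
C8 (3 m³) → container 1 (remaining 3 m³)

4 containers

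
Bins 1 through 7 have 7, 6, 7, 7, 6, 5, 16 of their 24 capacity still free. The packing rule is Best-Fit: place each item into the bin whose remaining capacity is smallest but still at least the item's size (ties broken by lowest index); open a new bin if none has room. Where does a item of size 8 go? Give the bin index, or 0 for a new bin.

7

Bins with room: bin 7 (16).
Tightest fit is bin 7 with 16 free.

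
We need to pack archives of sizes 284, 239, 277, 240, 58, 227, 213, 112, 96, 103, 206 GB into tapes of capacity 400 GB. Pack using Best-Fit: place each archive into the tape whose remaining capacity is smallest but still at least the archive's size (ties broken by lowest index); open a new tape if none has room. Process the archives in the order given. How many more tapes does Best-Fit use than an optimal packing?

Best-Fit: [284,58] [239,103] [277,112] [240,96] [227] [213] [206] → 7 tapes.
7 archives exceed 200 GB (half the capacity), and no two of those can share a tape, so at least 7 tapes are needed.
So 7 is already optimal.

0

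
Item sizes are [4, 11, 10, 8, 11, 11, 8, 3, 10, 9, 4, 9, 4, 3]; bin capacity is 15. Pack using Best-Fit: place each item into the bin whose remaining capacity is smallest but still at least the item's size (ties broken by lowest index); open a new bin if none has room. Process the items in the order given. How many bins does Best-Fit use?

9 bins

Put 4 in bin 1; 11 remain.
Put 11 in bin 1; 0 remain.
Put 10 in bin 2; 5 remain.
Put 8 in bin 3; 7 remain.
Put 11 in bin 4; 4 remain.
Put 11 in bin 5; 4 remain.
Put 8 in bin 6; 7 remain.
Put 3 in bin 4; 1 remain.
Put 10 in bin 7; 5 remain.
Put 9 in bin 8; 6 remain.
Put 4 in bin 5; 0 remain.
Put 9 in bin 9; 6 remain.
Put 4 in bin 2; 1 remain.
Put 3 in bin 7; 2 remain.
Final bins: [4,11] [10,4] [8] [11,3] [11,4] [8] [10,3] [9] [9].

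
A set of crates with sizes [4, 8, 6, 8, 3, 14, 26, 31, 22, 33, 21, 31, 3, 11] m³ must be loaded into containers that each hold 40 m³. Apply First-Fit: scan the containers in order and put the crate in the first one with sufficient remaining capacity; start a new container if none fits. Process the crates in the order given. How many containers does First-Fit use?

7

Put 4 m³ in container 1; 36 m³ remain.
Put 8 m³ in container 1; 28 m³ remain.
Put 6 m³ in container 1; 22 m³ remain.
Put 8 m³ in container 1; 14 m³ remain.
Put 3 m³ in container 1; 11 m³ remain.
Put 14 m³ in container 2; 26 m³ remain.
Put 26 m³ in container 2; 0 m³ remain.
Put 31 m³ in container 3; 9 m³ remain.
Put 22 m³ in container 4; 18 m³ remain.
Put 33 m³ in container 5; 7 m³ remain.
Put 21 m³ in container 6; 19 m³ remain.
Put 31 m³ in container 7; 9 m³ remain.
Put 3 m³ in container 1; 8 m³ remain.
Put 11 m³ in container 4; 7 m³ remain.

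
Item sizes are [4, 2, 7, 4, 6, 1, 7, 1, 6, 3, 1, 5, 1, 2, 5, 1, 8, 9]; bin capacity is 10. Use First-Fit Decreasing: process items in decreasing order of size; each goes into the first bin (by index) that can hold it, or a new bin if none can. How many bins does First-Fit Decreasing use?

8

Sorted descending: 9, 8, 7, 7, 6, 6, 5, 5, 4, 4, 3, 2, 2, 1, 1, 1, 1, 1.
bin 1: place 9, 1 left
bin 2: place 8, 2 left
bin 3: place 7, 3 left
bin 4: place 7, 3 left
bin 5: place 6, 4 left
bin 6: place 6, 4 left
bin 7: place 5, 5 left
bin 7: place 5, 0 left
bin 5: place 4, 0 left
bin 6: place 4, 0 left
bin 3: place 3, 0 left
bin 2: place 2, 0 left
bin 4: place 2, 1 left
bin 1: place 1, 0 left
bin 4: place 1, 0 left
bin 8: place 1, 9 left
bin 8: place 1, 8 left
bin 8: place 1, 7 left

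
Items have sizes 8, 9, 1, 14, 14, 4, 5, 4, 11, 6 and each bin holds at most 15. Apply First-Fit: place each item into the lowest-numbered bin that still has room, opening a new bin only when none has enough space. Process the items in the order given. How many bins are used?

Put 8 in bin 1; 7 remain.
Put 9 in bin 2; 6 remain.
Put 1 in bin 1; 6 remain.
Put 14 in bin 3; 1 remain.
Put 14 in bin 4; 1 remain.
Put 4 in bin 1; 2 remain.
Put 5 in bin 2; 1 remain.
Put 4 in bin 5; 11 remain.
Put 11 in bin 5; 0 remain.
Put 6 in bin 6; 9 remain.
Final bins: [8,1,4] [9,5] [14] [14] [4,11] [6].

6 bins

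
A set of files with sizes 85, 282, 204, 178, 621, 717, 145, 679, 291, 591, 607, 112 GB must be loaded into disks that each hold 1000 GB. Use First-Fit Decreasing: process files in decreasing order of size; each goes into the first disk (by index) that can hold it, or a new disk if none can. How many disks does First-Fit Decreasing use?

5

Sorted descending: 717, 679, 621, 607, 591, 291, 282, 204, 178, 145, 112, 85.
717 GB → disk 1 (remaining 283 GB)
679 GB → disk 2 (remaining 321 GB)
621 GB → disk 3 (remaining 379 GB)
607 GB → disk 4 (remaining 393 GB)
591 GB → disk 5 (remaining 409 GB)
291 GB → disk 2 (remaining 30 GB)
282 GB → disk 1 (remaining 1 GB)
204 GB → disk 3 (remaining 175 GB)
178 GB → disk 4 (remaining 215 GB)
145 GB → disk 3 (remaining 30 GB)
112 GB → disk 4 (remaining 103 GB)
85 GB → disk 4 (remaining 18 GB)
Final disks: [717,282] [679,291] [621,204,145] [607,178,112,85] [591].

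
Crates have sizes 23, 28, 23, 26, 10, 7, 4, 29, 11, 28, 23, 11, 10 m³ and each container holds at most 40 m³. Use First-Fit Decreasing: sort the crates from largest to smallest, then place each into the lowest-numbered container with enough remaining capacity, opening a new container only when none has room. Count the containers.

7

Sorted descending: 29, 28, 28, 26, 23, 23, 23, 11, 11, 10, 10, 7, 4.
container 1: place 29 m³, 11 m³ left
container 2: place 28 m³, 12 m³ left
container 3: place 28 m³, 12 m³ left
container 4: place 26 m³, 14 m³ left
container 5: place 23 m³, 17 m³ left
container 6: place 23 m³, 17 m³ left
container 7: place 23 m³, 17 m³ left
container 1: place 11 m³, 0 m³ left
container 2: place 11 m³, 1 m³ left
container 3: place 10 m³, 2 m³ left
container 4: place 10 m³, 4 m³ left
container 5: place 7 m³, 10 m³ left
container 4: place 4 m³, 0 m³ left
Final containers: [29,11] [28,11] [28,10] [26,10,4] [23,7] [23] [23].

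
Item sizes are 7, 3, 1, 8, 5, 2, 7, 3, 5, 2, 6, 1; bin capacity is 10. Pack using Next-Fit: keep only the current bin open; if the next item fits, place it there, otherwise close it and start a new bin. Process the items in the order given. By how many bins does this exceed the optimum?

1

Next-Fit: [7,3] [1,8] [5,2] [7,3] [5,2] [6,1] → 6 bins.
Total size 50; any packing needs at least ⌈50/10⌉ = 5 bins.
An optimal packing achieves that bound: [8,2] [7,3] [7,3] [6,2,1,1] [5,5] → 5 bins.
Excess: 6 − 5 = 1.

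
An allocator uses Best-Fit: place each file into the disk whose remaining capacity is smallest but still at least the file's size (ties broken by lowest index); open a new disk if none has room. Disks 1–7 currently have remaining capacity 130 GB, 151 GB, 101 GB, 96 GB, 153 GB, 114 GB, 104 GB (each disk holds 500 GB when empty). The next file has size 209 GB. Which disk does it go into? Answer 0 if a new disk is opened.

0

No disk has ≥ 209 GB free, so a new disk is opened.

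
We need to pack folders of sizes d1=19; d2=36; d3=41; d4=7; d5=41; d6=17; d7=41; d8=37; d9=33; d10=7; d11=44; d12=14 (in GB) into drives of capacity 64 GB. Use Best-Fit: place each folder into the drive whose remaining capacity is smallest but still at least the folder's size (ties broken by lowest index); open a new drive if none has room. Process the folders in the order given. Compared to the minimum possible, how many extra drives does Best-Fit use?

Best-Fit: [19,36,7] [41,17] [41,7,14] [41] [37] [33] [44] → 7 drives.
7 folders exceed 32 GB (half the capacity), and no two of those can share a drive, so at least 7 drives are needed.
So 7 is already optimal.

0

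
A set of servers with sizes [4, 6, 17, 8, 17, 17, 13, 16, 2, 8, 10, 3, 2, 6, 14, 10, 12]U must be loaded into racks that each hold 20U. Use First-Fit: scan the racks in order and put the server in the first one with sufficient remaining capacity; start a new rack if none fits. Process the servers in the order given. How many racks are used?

10 racks

rack 1: place 4U, 16U left
rack 1: place 6U, 10U left
rack 2: place 17U, 3U left
rack 1: place 8U, 2U left
rack 3: place 17U, 3U left
rack 4: place 17U, 3U left
rack 5: place 13U, 7U left
rack 6: place 16U, 4U left
rack 1: place 2U, 0U left
rack 7: place 8U, 12U left
rack 7: place 10U, 2U left
rack 2: place 3U, 0U left
rack 3: place 2U, 1U left
rack 5: place 6U, 1U left
rack 8: place 14U, 6U left
rack 9: place 10U, 10U left
rack 10: place 12U, 8U left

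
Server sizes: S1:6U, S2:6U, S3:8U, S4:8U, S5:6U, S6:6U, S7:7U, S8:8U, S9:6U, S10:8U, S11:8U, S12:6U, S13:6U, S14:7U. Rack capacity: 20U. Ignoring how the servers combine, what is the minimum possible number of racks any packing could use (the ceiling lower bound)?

Total size = 6 + 6 + 8 + 8 + 6 + 6 + 7 + 8 + 6 + 8 + 8 + 6 + 6 + 7 = 96U.
⌈96 / 20⌉ = 5.

5 racks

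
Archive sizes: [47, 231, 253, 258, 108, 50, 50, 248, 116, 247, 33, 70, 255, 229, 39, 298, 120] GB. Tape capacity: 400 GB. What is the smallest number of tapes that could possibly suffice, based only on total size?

7

Total size = 47 + 231 + 253 + 258 + 108 + 50 + 50 + 248 + 116 + 247 + 33 + 70 + 255 + 229 + 39 + 298 + 120 = 2652 GB.
⌈2652 / 400⌉ = 7.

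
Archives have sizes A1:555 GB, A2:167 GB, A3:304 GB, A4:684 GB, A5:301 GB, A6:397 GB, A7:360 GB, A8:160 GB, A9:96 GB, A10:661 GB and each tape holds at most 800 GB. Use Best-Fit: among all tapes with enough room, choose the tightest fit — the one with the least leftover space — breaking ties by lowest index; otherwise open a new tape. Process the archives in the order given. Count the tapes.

A1 (555 GB) → tape 1 (remaining 245 GB)
A2 (167 GB) → tape 1 (remaining 78 GB)
A3 (304 GB) → tape 2 (remaining 496 GB)
A4 (684 GB) → tape 3 (remaining 116 GB)
A5 (301 GB) → tape 2 (remaining 195 GB)
A6 (397 GB) → tape 4 (remaining 403 GB)
A7 (360 GB) → tape 4 (remaining 43 GB)
A8 (160 GB) → tape 2 (remaining 35 GB)
A9 (96 GB) → tape 3 (remaining 20 GB)
A10 (661 GB) → tape 5 (remaining 139 GB)

5 tapes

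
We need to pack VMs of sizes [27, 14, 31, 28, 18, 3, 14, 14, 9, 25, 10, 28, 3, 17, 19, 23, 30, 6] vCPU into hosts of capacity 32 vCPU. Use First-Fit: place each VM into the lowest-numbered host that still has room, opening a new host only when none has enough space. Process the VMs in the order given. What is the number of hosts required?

host 1: place 27 vCPU, 5 vCPU left
host 2: place 14 vCPU, 18 vCPU left
host 3: place 31 vCPU, 1 vCPU left
host 4: place 28 vCPU, 4 vCPU left
host 2: place 18 vCPU, 0 vCPU left
host 1: place 3 vCPU, 2 vCPU left
host 5: place 14 vCPU, 18 vCPU left
host 5: place 14 vCPU, 4 vCPU left
host 6: place 9 vCPU, 23 vCPU left
host 7: place 25 vCPU, 7 vCPU left
host 6: place 10 vCPU, 13 vCPU left
host 8: place 28 vCPU, 4 vCPU left
host 4: place 3 vCPU, 1 vCPU left
host 9: place 17 vCPU, 15 vCPU left
host 10: place 19 vCPU, 13 vCPU left
host 11: place 23 vCPU, 9 vCPU left
host 12: place 30 vCPU, 2 vCPU left
host 6: place 6 vCPU, 7 vCPU left
Final hosts: [27,3] [14,18] [31] [28,3] [14,14] [9,10,6] [25] [28] [17] [19] [23] [30].

12 hosts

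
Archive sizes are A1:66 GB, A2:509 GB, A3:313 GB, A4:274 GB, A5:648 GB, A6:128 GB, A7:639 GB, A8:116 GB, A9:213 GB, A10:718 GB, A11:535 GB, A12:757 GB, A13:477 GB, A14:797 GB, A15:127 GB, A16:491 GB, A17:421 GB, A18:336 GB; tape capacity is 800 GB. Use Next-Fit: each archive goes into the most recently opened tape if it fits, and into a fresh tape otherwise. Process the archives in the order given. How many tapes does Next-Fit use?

12

tape 1: place A1 (66 GB), 734 GB left
tape 1: place A2 (509 GB), 225 GB left
tape 2: place A3 (313 GB), 487 GB left
tape 2: place A4 (274 GB), 213 GB left
tape 3: place A5 (648 GB), 152 GB left
tape 3: place A6 (128 GB), 24 GB left
tape 4: place A7 (639 GB), 161 GB left
tape 4: place A8 (116 GB), 45 GB left
tape 5: place A9 (213 GB), 587 GB left
tape 6: place A10 (718 GB), 82 GB left
tape 7: place A11 (535 GB), 265 GB left
tape 8: place A12 (757 GB), 43 GB left
tape 9: place A13 (477 GB), 323 GB left
tape 10: place A14 (797 GB), 3 GB left
tape 11: place A15 (127 GB), 673 GB left
tape 11: place A16 (491 GB), 182 GB left
tape 12: place A17 (421 GB), 379 GB left
tape 12: place A18 (336 GB), 43 GB left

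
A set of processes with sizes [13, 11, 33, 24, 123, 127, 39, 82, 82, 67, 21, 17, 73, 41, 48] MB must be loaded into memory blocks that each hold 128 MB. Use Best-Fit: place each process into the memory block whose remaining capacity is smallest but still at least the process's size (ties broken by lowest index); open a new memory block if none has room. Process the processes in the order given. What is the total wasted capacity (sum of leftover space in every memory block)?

95

Put 13 MB in memory block 1; 115 MB remain.
Put 11 MB in memory block 1; 104 MB remain.
Put 33 MB in memory block 1; 71 MB remain.
Put 24 MB in memory block 1; 47 MB remain.
Put 123 MB in memory block 2; 5 MB remain.
Put 127 MB in memory block 3; 1 MB remain.
Put 39 MB in memory block 1; 8 MB remain.
Put 82 MB in memory block 4; 46 MB remain.
Put 82 MB in memory block 5; 46 MB remain.
Put 67 MB in memory block 6; 61 MB remain.
Put 21 MB in memory block 4; 25 MB remain.
Put 17 MB in memory block 4; 8 MB remain.
Put 73 MB in memory block 7; 55 MB remain.
Put 41 MB in memory block 5; 5 MB remain.
Put 48 MB in memory block 7; 7 MB remain.
7 memory blocks × 128 MB = 896 MB; used 801 MB; unused 95 MB.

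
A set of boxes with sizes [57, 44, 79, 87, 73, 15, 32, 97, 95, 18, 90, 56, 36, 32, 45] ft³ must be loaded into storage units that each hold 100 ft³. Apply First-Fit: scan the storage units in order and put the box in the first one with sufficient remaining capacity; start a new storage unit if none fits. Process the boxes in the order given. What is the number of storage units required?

57 ft³ → storage unit 1 (remaining 43 ft³)
44 ft³ → storage unit 2 (remaining 56 ft³)
79 ft³ → storage unit 3 (remaining 21 ft³)
87 ft³ → storage unit 4 (remaining 13 ft³)
73 ft³ → storage unit 5 (remaining 27 ft³)
15 ft³ → storage unit 1 (remaining 28 ft³)
32 ft³ → storage unit 2 (remaining 24 ft³)
97 ft³ → storage unit 6 (remaining 3 ft³)
95 ft³ → storage unit 7 (remaining 5 ft³)
18 ft³ → storage unit 1 (remaining 10 ft³)
90 ft³ → storage unit 8 (remaining 10 ft³)
56 ft³ → storage unit 9 (remaining 44 ft³)
36 ft³ → storage unit 9 (remaining 8 ft³)
32 ft³ → storage unit 10 (remaining 68 ft³)
45 ft³ → storage unit 10 (remaining 23 ft³)

10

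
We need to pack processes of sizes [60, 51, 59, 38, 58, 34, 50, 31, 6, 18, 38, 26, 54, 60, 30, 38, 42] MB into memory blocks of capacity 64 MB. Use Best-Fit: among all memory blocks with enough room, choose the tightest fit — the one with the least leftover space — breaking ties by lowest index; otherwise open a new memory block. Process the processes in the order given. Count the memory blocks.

13

60 MB → memory block 1 (remaining 4 MB)
51 MB → memory block 2 (remaining 13 MB)
59 MB → memory block 3 (remaining 5 MB)
38 MB → memory block 4 (remaining 26 MB)
58 MB → memory block 5 (remaining 6 MB)
34 MB → memory block 6 (remaining 30 MB)
50 MB → memory block 7 (remaining 14 MB)
31 MB → memory block 8 (remaining 33 MB)
6 MB → memory block 5 (remaining 0 MB)
18 MB → memory block 4 (remaining 8 MB)
38 MB → memory block 9 (remaining 26 MB)
26 MB → memory block 9 (remaining 0 MB)
54 MB → memory block 10 (remaining 10 MB)
60 MB → memory block 11 (remaining 4 MB)
30 MB → memory block 6 (remaining 0 MB)
38 MB → memory block 12 (remaining 26 MB)
42 MB → memory block 13 (remaining 22 MB)
Final memory blocks: [60] [51] [59] [38,18] [58,6] [34,30] [50] [31] [38,26] [54] [60] [38] [42].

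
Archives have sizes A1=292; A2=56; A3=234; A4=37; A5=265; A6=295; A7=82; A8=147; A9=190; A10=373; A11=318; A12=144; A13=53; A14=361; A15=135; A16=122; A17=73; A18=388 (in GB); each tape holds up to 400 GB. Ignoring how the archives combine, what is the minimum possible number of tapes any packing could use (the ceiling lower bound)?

9 tapes

Total size = 292 + 56 + 234 + 37 + 265 + 295 + 82 + 147 + 190 + 373 + 318 + 144 + 53 + 361 + 135 + 122 + 73 + 388 = 3565 GB.
⌈3565 / 400⌉ = 9.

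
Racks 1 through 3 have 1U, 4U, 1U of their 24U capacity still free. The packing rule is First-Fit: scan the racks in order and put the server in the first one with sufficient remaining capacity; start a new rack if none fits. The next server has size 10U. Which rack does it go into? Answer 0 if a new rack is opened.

0

No rack has ≥ 10U free, so a new rack is opened.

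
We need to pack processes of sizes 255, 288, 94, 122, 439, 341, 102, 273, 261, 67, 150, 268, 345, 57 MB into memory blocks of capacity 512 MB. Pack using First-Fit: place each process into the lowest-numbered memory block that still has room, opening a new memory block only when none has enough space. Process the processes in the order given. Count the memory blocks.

8

Put 255 MB in memory block 1; 257 MB remain.
Put 288 MB in memory block 2; 224 MB remain.
Put 94 MB in memory block 1; 163 MB remain.
Put 122 MB in memory block 1; 41 MB remain.
Put 439 MB in memory block 3; 73 MB remain.
Put 341 MB in memory block 4; 171 MB remain.
Put 102 MB in memory block 2; 122 MB remain.
Put 273 MB in memory block 5; 239 MB remain.
Put 261 MB in memory block 6; 251 MB remain.
Put 67 MB in memory block 2; 55 MB remain.
Put 150 MB in memory block 4; 21 MB remain.
Put 268 MB in memory block 7; 244 MB remain.
Put 345 MB in memory block 8; 167 MB remain.
Put 57 MB in memory block 3; 16 MB remain.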